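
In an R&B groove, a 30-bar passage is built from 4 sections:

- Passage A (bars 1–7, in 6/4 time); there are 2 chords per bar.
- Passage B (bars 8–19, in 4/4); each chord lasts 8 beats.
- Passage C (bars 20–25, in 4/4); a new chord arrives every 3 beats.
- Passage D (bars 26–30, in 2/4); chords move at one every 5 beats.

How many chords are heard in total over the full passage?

30 chords

A has 42 beats and chords last 3 each, so 14 chords.
B has 48 beats and chords last 8 each, so 6 chords.
C has 24 beats and chords last 3 each, so 8 chords.
D has 10 beats and chords last 5 each, so 2 chords.
Total: 14 + 6 + 8 + 2 = 30.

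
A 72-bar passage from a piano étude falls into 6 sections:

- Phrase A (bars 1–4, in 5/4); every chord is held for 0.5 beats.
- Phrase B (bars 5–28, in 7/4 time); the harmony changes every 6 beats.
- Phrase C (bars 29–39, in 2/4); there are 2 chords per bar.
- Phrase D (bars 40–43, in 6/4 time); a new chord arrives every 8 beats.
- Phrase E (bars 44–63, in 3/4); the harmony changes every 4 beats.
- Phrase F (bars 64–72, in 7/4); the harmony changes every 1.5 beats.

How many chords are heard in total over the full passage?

150 chords

A: 4·5 = 20 beats, 20/0.5 = 40 chords.
B: 24·7 = 168 beats, 168/6 = 28 chords.
C: 11·2 = 22 beats, 22/1 = 22 chords.
D: 4·6 = 24 beats, 24/8 = 3 chords.
E: 20·3 = 60 beats, 60/4 = 15 chords.
F: 9·7 = 63 beats, 63/1.5 = 42 chords.
Total: 40 + 28 + 22 + 3 + 15 + 42 = 150.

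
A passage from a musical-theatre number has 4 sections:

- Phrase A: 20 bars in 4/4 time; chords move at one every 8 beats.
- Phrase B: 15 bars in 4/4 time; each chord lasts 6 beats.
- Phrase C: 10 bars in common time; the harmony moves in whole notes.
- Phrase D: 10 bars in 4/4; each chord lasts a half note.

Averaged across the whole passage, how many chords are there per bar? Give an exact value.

A: 20 bars of 4 beats is 80 beats; at 8 beats each that's 10 chords.
B: 15 bars of 4 beats is 60 beats; at 6 beats each that's 10 chords.
C: 10 bars of 4 beats is 40 beats; at 4 beats each that's 10 chords.
D: 10 bars of 4 beats is 40 beats; at 2 beats each that's 20 chords.
Overall: 50 chords over 55 bars → 50/55 = 10/11 chords per bar.

10/11 chords per bar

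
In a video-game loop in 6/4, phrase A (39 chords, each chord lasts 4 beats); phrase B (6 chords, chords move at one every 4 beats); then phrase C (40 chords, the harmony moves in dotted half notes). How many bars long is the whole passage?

50 bars

A: 39 × 4 = 156 beats = 26 bars.
B: 6 × 4 = 24 beats = 4 bars.
C: 40 × 3 = 120 beats = 20 bars.
Total: 26 + 4 + 20 = 50 bars.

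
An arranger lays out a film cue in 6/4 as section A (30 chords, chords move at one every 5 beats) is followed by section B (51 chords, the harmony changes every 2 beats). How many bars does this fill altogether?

A: 30 × 5 = 150 beats = 25 bars.
B: 51 × 2 = 102 beats = 17 bars.
Total: 25 + 17 = 42 bars.

42 bars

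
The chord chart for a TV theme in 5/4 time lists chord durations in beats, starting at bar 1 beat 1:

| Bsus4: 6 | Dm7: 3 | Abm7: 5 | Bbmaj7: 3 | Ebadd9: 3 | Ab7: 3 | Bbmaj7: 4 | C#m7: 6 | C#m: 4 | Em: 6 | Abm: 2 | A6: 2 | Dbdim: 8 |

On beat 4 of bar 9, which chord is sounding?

Abm

Beat 4 of bar 9 is beat (9−1)×5 + 4 = 44 overall.
Running totals: Bsus4 ends at 6, Dm7 ends at 9, Abm7 ends at 14, Bbmaj7 ends at 17, Ebadd9 ends at 20, Ab7 ends at 23, Bbmaj7 ends at 27, C#m7 ends at 33, C#m ends at 37, Em ends at 43, Abm ends at 45.
Beat 44 falls within Abm.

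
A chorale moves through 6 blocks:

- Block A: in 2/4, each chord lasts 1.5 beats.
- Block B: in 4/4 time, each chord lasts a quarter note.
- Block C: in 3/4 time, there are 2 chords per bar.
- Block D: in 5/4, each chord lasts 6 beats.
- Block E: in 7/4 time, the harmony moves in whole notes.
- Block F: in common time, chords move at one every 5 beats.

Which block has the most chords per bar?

A: 2 beats/bar ÷ 1.5 beats/chord = 4/3 chords/bar.
B: 4 beats/bar ÷ 1 beat/chord = 4 chords/bar.
C: 3 beats/bar ÷ 1.5 beats/chord = 2 chords/bar.
D: 5 beats/bar ÷ 6 beats/chord = 5/6 chords/bar.
E: 7 beats/bar ÷ 4 beats/chord = 1.75 chords/bar.
F: 4 beats/bar ÷ 5 beats/chord = 0.8 chords/bar.
Fastest is B at 4 chords/bar.

Block B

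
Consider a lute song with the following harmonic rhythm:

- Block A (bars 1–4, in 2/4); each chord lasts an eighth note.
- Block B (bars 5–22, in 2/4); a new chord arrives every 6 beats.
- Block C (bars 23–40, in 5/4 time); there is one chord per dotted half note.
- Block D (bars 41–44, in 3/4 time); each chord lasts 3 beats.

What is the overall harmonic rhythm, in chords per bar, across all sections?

14/11 chords per bar

A: 4 × 2 = 8 beats ÷ 0.5 = 16 chords.
B: 18 × 2 = 36 beats ÷ 6 = 6 chords.
C: 18 × 5 = 90 beats ÷ 3 = 30 chords.
D: 4 × 3 = 12 beats ÷ 3 = 4 chords.
Overall: 56 chords over 44 bars → 56/44 = 14/11 chords per bar.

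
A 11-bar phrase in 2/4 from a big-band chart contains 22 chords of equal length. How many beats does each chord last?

1 beat

11 bars × 2 beats/bar = 22 beats total.
22 beats ÷ 22 chords = 1 beats per chord.
(That is a quarter note.)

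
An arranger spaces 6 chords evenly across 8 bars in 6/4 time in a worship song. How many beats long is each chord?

8 bars × 6 beats/bar = 48 beats total.
48 beats ÷ 6 chords = 8 beats per chord.

8 beats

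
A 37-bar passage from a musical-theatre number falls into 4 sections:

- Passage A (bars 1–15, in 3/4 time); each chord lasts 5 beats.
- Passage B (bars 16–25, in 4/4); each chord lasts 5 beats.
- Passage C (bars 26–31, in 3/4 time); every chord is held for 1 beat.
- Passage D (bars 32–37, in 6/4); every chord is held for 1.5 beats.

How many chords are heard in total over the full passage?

59 chords

A: 15 bars × 3 beats = 45 beats; 5 beats/chord → 9 chords.
B: 10 bars × 4 beats = 40 beats; 5 beats/chord → 8 chords.
C: 6 bars × 3 beats = 18 beats; 1 beat/chord → 18 chords.
D: 6 bars × 6 beats = 36 beats; 1.5 beats/chord → 24 chords.
Total: 9 + 8 + 18 + 24 = 59.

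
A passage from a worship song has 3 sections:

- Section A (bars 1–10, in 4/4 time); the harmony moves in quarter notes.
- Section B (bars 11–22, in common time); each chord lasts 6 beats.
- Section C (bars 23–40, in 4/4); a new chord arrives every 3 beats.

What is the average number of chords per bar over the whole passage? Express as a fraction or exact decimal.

1.8 chords per bar

A: 10 bars of 4 beats is 40 beats; at 1 beat each that's 40 chords.
B: 12 bars of 4 beats is 48 beats; at 6 beats each that's 8 chords.
C: 18 bars of 4 beats is 72 beats; at 3 beats each that's 24 chords.
Overall: 72 chords over 40 bars → 72/40 = 1.8 chords per bar.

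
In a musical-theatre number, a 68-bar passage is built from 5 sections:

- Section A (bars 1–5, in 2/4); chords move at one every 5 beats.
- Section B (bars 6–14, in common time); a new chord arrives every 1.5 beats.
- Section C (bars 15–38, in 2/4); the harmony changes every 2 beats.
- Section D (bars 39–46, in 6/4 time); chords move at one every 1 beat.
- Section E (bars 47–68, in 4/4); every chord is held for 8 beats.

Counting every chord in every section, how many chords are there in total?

109 chords

A has 10 beats and chords last 5 each, so 2 chords.
B has 36 beats and chords last 1.5 each, so 24 chords.
C has 48 beats and chords last 2 each, so 24 chords.
D has 48 beats and chords last 1 each, so 48 chords.
E has 88 beats and chords last 8 each, so 11 chords.
Total: 2 + 24 + 24 + 48 + 11 = 109.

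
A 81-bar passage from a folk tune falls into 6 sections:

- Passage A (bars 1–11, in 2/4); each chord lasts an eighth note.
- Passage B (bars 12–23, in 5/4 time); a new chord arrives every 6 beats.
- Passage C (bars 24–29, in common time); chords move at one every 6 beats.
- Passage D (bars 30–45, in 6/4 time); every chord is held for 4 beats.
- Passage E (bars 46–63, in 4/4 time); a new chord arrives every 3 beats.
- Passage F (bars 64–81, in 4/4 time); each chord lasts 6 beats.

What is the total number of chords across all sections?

A: 11 bars × 2 beats = 22 beats; 0.5 beats/chord → 44 chords.
B: 12 bars × 5 beats = 60 beats; 6 beats/chord → 10 chords.
C: 6 bars × 4 beats = 24 beats; 6 beats/chord → 4 chords.
D: 16 bars × 6 beats = 96 beats; 4 beats/chord → 24 chords.
E: 18 bars × 4 beats = 72 beats; 3 beats/chord → 24 chords.
F: 18 bars × 4 beats = 72 beats; 6 beats/chord → 12 chords.
Total: 44 + 10 + 4 + 24 + 24 + 12 = 118.

118 chords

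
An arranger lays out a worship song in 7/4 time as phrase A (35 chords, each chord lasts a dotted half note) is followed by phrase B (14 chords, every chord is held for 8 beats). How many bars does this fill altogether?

A: 35 × 3 = 105 beats = 15 bars.
B: 14 × 8 = 112 beats = 16 bars.
Total: 15 + 16 = 31 bars.

31 bars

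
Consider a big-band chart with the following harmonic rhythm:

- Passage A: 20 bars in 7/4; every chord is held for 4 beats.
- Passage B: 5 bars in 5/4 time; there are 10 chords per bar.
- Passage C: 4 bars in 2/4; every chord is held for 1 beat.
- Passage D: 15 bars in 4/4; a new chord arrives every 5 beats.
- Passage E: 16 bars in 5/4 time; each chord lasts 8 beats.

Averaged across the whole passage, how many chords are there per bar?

23/12 chords per bar

A: 20 × 7 = 140 beats ÷ 4 = 35 chords.
B: 5 × 5 = 25 beats ÷ 0.5 = 50 chords.
C: 4 × 2 = 8 beats ÷ 1 = 8 chords.
D: 15 × 4 = 60 beats ÷ 5 = 12 chords.
E: 16 × 5 = 80 beats ÷ 8 = 10 chords.
Overall: 115 chords over 60 bars → 115/60 = 23/12 chords per bar.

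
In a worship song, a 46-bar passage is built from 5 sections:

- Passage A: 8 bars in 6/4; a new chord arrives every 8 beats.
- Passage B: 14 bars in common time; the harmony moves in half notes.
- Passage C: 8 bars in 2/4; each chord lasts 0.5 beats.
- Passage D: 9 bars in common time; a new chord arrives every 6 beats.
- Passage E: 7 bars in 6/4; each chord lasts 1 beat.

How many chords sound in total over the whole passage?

A has 48 beats and chords last 8 each, so 6 chords.
B has 56 beats and chords last 2 each, so 28 chords.
C has 16 beats and chords last 0.5 each, so 32 chords.
D has 36 beats and chords last 6 each, so 6 chords.
E has 42 beats and chords last 1 each, so 42 chords.
Total: 6 + 28 + 32 + 6 + 42 = 114.

114 chords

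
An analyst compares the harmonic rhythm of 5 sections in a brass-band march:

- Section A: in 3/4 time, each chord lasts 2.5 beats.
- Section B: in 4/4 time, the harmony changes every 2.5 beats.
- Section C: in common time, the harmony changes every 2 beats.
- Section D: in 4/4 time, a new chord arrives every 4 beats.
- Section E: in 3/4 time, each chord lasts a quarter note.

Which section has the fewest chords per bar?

A: 3/2.5 = 1.2 chords/bar.
B: 4/2.5 = 1.6 chords/bar.
C: 4/2 = 2 chords/bar.
D: 4/4 = 1 chord/bar.
E: 3/1 = 3 chords/bar.
Slowest is D at 1 chords/bar.

Section D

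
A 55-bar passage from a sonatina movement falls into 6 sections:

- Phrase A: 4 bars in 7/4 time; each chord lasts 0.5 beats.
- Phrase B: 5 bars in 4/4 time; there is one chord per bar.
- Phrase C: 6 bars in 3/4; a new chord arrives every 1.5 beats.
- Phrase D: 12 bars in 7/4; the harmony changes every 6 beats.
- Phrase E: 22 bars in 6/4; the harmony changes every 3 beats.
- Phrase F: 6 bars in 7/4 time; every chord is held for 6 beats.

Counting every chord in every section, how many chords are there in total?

138 chords

A: 4·7 = 28 beats, 28/0.5 = 56 chords.
B: 5·4 = 20 beats, 20/4 = 5 chords.
C: 6·3 = 18 beats, 18/1.5 = 12 chords.
D: 12·7 = 84 beats, 84/6 = 14 chords.
E: 22·6 = 132 beats, 132/3 = 44 chords.
F: 6·7 = 42 beats, 42/6 = 7 chords.
Total: 56 + 5 + 12 + 14 + 44 + 7 = 138.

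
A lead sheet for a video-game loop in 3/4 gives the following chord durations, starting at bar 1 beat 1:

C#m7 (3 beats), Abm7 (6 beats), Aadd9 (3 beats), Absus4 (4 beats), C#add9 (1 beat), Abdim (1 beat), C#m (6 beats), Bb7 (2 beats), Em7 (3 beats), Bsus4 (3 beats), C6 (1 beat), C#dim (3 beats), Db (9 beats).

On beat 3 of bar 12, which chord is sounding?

C#dim

Beat 3 of bar 12 is beat (12−1)×3 + 3 = 36 overall.
Running totals: C#m7 ends at 3, Abm7 ends at 9, Aadd9 ends at 12, Absus4 ends at 16, C#add9 ends at 17, Abdim ends at 18, C#m ends at 24, Bb7 ends at 26, Em7 ends at 29, Bsus4 ends at 32, C6 ends at 33, C#dim ends at 36.
Beat 36 falls within C#dim.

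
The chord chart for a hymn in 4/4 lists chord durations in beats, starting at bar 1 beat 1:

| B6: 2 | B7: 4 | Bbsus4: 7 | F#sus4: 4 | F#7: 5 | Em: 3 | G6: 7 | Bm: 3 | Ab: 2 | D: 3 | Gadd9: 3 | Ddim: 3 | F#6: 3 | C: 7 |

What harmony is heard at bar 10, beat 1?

Beat 1 of bar 10 is beat (10−1)×4 + 1 = 37 overall.
Running totals: B6 ends at 2, B7 ends at 6, Bbsus4 ends at 13, F#sus4 ends at 17, F#7 ends at 22, Em ends at 25, G6 ends at 32, Bm ends at 35, Ab ends at 37.
Beat 37 falls within Ab.

Ab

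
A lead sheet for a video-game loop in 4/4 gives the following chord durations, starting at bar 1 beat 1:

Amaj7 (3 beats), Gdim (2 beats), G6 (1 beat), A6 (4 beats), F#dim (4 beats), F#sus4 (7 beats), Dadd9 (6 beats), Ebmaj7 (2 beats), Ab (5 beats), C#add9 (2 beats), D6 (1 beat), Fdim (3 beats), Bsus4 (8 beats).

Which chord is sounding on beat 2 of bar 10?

Fdim

Beat 2 of bar 10 is beat (10−1)×4 + 2 = 38 overall.
Running totals: Amaj7 ends at 3, Gdim ends at 5, G6 ends at 6, A6 ends at 10, F#dim ends at 14, F#sus4 ends at 21, Dadd9 ends at 27, Ebmaj7 ends at 29, Ab ends at 34, C#add9 ends at 36, D6 ends at 37, Fdim ends at 40.
Beat 38 falls within Fdim.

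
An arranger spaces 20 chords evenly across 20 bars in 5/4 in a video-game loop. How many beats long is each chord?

5 beats

20 bars × 5 beats/bar = 100 beats total.
100 beats ÷ 20 chords = 5 beats per chord.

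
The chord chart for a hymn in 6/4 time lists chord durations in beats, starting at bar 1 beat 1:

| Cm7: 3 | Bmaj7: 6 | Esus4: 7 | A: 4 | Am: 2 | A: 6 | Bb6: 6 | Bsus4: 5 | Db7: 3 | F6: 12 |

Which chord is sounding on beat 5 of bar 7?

Db7

Beat 5 of bar 7 is beat (7−1)×6 + 5 = 41 overall.
Running totals: Cm7 ends at 3, Bmaj7 ends at 9, Esus4 ends at 16, A ends at 20, Am ends at 22, A ends at 28, Bb6 ends at 34, Bsus4 ends at 39, Db7 ends at 42.
Beat 41 falls within Db7.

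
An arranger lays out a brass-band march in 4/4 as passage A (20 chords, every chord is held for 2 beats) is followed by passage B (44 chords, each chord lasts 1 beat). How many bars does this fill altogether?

A: 20 × 2 = 40 beats = 10 bars.
B: 44 × 1 = 44 beats = 11 bars.
Total: 10 + 11 = 21 bars.

21 bars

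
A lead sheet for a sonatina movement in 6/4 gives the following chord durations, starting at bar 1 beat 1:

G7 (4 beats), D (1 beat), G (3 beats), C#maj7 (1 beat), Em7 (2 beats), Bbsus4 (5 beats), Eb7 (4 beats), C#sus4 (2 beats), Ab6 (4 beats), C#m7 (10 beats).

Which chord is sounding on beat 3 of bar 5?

C#m7

Beat 3 of bar 5 is beat (5−1)×6 + 3 = 27 overall.
Running totals: G7 ends at 4, D ends at 5, G ends at 8, C#maj7 ends at 9, Em7 ends at 11, Bbsus4 ends at 16, Eb7 ends at 20, C#sus4 ends at 22, Ab6 ends at 26, C#m7 ends at 36.
Beat 27 falls within C#m7.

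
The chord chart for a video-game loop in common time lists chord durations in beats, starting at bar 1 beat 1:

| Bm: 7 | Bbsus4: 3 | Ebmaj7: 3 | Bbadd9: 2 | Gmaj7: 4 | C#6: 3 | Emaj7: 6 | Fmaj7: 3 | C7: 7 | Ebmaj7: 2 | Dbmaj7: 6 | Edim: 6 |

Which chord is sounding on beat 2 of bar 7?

Emaj7

Beat 2 of bar 7 is beat (7−1)×4 + 2 = 26 overall.
Running totals: Bm ends at 7, Bbsus4 ends at 10, Ebmaj7 ends at 13, Bbadd9 ends at 15, Gmaj7 ends at 19, C#6 ends at 22, Emaj7 ends at 28.
Beat 26 falls within Emaj7.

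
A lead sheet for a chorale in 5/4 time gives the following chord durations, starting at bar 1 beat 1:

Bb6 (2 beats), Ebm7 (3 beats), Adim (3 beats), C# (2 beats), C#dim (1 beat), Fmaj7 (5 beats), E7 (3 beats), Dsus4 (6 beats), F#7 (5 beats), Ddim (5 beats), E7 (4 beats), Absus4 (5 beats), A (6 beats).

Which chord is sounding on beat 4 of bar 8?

Beat 4 of bar 8 is beat (8−1)×5 + 4 = 39 overall.
Running totals: Bb6 ends at 2, Ebm7 ends at 5, Adim ends at 8, C# ends at 10, C#dim ends at 11, Fmaj7 ends at 16, E7 ends at 19, Dsus4 ends at 25, F#7 ends at 30, Ddim ends at 35, E7 ends at 39.
Beat 39 falls within E7.

E7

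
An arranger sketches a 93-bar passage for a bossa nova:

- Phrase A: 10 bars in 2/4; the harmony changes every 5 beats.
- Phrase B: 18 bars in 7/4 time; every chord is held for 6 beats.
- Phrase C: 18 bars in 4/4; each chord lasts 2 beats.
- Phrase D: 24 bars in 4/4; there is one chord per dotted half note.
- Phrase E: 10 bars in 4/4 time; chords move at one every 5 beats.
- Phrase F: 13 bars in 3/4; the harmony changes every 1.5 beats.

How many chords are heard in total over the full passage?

A: 10 bars × 2 beats = 20 beats; 5 beats/chord → 4 chords.
B: 18 bars × 7 beats = 126 beats; 6 beats/chord → 21 chords.
C: 18 bars × 4 beats = 72 beats; 2 beats/chord → 36 chords.
D: 24 bars × 4 beats = 96 beats; 3 beats/chord → 32 chords.
E: 10 bars × 4 beats = 40 beats; 5 beats/chord → 8 chords.
F: 13 bars × 3 beats = 39 beats; 1.5 beats/chord → 26 chords.
Total: 4 + 21 + 36 + 32 + 8 + 26 = 127.

127 chords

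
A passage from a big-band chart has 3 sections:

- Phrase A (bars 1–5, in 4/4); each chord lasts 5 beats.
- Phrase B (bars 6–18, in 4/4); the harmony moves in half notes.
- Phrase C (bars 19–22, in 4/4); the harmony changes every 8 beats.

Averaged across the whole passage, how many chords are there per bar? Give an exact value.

A: 5 × 4 = 20 beats ÷ 5 = 4 chords.
B: 13 × 4 = 52 beats ÷ 2 = 26 chords.
C: 4 × 4 = 16 beats ÷ 8 = 2 chords.
Overall: 32 chords over 22 bars → 32/22 = 16/11 chords per bar.

16/11 chords per bar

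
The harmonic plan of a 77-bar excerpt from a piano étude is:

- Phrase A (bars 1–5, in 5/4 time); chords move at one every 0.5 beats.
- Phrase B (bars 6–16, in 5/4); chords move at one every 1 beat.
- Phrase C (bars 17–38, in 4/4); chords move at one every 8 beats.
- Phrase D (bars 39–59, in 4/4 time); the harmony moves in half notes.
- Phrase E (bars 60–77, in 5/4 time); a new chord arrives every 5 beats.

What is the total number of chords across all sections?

A has 25 beats and chords last 0.5 each, so 50 chords.
B has 55 beats and chords last 1 each, so 55 chords.
C has 88 beats and chords last 8 each, so 11 chords.
D has 84 beats and chords last 2 each, so 42 chords.
E has 90 beats and chords last 5 each, so 18 chords.
Total: 50 + 55 + 11 + 42 + 18 = 176.

176 chords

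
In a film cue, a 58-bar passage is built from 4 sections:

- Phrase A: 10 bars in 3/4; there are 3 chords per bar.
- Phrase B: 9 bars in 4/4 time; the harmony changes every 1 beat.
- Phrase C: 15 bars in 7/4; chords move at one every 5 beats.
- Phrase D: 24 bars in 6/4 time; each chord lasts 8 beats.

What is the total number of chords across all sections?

105 chords

A has 30 beats and chords last 1 each, so 30 chords.
B has 36 beats and chords last 1 each, so 36 chords.
C has 105 beats and chords last 5 each, so 21 chords.
D has 144 beats and chords last 8 each, so 18 chords.
Total: 30 + 36 + 21 + 18 = 105.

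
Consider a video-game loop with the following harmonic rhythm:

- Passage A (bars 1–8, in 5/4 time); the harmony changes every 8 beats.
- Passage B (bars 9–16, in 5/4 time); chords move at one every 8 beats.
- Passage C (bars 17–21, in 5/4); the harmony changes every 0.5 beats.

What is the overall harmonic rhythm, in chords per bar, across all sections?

A: 8 × 5 = 40 beats ÷ 8 = 5 chords.
B: 8 × 5 = 40 beats ÷ 8 = 5 chords.
C: 5 × 5 = 25 beats ÷ 0.5 = 50 chords.
Overall: 60 chords over 21 bars → 60/21 = 20/7 chords per bar.

20/7 chords per bar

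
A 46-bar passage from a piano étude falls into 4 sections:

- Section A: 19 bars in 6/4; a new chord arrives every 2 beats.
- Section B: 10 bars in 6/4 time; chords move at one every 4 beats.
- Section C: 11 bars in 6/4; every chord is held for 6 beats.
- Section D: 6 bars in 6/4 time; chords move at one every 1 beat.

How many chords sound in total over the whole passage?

119 chords

A has 114 beats and chords last 2 each, so 57 chords.
B has 60 beats and chords last 4 each, so 15 chords.
C has 66 beats and chords last 6 each, so 11 chords.
D has 36 beats and chords last 1 each, so 36 chords.
Total: 57 + 15 + 11 + 36 = 119.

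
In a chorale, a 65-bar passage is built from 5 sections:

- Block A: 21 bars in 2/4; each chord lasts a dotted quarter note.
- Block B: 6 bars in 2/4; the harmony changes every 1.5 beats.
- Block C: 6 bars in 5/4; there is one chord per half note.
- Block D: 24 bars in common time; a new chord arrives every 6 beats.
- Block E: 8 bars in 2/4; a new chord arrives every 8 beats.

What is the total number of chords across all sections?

A: 21·2 = 42 beats, 42/1.5 = 28 chords.
B: 6·2 = 12 beats, 12/1.5 = 8 chords.
C: 6·5 = 30 beats, 30/2 = 15 chords.
D: 24·4 = 96 beats, 96/6 = 16 chords.
E: 8·2 = 16 beats, 16/8 = 2 chords.
Total: 28 + 8 + 15 + 16 + 2 = 69.

69 chords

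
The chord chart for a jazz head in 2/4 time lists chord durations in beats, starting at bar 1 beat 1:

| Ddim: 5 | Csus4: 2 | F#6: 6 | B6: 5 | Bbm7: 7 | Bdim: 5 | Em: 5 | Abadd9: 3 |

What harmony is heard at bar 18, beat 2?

Beat 2 of bar 18 is beat (18−1)×2 + 2 = 36 overall.
Running totals: Ddim ends at 5, Csus4 ends at 7, F#6 ends at 13, B6 ends at 18, Bbm7 ends at 25, Bdim ends at 30, Em ends at 35, Abadd9 ends at 38.
Beat 36 falls within Abadd9.

Abadd9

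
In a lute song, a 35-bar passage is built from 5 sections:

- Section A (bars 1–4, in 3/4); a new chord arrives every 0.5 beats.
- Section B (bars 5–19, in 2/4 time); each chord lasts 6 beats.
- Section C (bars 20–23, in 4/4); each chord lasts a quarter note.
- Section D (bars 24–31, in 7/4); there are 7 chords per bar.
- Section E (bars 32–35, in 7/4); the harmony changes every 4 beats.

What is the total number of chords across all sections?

108 chords

A has 12 beats and chords last 0.5 each, so 24 chords.
B has 30 beats and chords last 6 each, so 5 chords.
C has 16 beats and chords last 1 each, so 16 chords.
D has 56 beats and chords last 1 each, so 56 chords.
E has 28 beats and chords last 4 each, so 7 chords.
Total: 24 + 5 + 16 + 56 + 7 = 108.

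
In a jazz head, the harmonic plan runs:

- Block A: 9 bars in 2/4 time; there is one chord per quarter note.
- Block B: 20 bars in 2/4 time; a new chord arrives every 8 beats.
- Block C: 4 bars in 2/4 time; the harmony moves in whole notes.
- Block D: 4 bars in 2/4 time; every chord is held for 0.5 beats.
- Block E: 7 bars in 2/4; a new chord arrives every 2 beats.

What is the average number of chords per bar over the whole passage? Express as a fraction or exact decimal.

12/11 chords per bar

A: 9 bars of 2 beats is 18 beats; at 1 beat each that's 18 chords.
B: 20 bars of 2 beats is 40 beats; at 8 beats each that's 5 chords.
C: 4 bars of 2 beats is 8 beats; at 4 beats each that's 2 chords.
D: 4 bars of 2 beats is 8 beats; at 0.5 beats each that's 16 chords.
E: 7 bars of 2 beats is 14 beats; at 2 beats each that's 7 chords.
Overall: 48 chords over 44 bars → 48/44 = 12/11 chords per bar.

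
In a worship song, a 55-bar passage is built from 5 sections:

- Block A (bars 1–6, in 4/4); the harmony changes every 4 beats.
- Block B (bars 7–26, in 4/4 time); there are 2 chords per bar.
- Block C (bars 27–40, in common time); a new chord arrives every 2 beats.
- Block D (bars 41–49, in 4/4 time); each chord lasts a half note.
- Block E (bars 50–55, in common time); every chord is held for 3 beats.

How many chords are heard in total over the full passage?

100 chords

A has 24 beats and chords last 4 each, so 6 chords.
B has 80 beats and chords last 2 each, so 40 chords.
C has 56 beats and chords last 2 each, so 28 chords.
D has 36 beats and chords last 2 each, so 18 chords.
E has 24 beats and chords last 3 each, so 8 chords.
Total: 6 + 40 + 28 + 18 + 8 = 100.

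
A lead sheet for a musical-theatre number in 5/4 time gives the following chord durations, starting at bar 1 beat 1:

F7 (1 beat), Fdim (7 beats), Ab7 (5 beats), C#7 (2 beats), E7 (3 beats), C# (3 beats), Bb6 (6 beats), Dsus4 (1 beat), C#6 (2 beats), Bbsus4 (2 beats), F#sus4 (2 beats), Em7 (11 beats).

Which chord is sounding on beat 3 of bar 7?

Beat 3 of bar 7 is beat (7−1)×5 + 3 = 33 overall.
Running totals: F7 ends at 1, Fdim ends at 8, Ab7 ends at 13, C#7 ends at 15, E7 ends at 18, C# ends at 21, Bb6 ends at 27, Dsus4 ends at 28, C#6 ends at 30, Bbsus4 ends at 32, F#sus4 ends at 34.
Beat 33 falls within F#sus4.

F#sus4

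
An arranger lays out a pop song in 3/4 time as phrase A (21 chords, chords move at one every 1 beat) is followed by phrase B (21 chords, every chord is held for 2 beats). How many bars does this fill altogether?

A: 21 × 1 = 21 beats = 7 bars.
B: 21 × 2 = 42 beats = 14 bars.
Total: 7 + 14 = 21 bars.

21 bars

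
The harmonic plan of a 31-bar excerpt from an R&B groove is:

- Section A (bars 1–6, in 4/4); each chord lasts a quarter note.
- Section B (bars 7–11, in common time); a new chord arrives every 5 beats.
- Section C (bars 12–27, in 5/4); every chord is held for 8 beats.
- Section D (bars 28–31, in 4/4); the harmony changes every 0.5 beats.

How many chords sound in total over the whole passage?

70 chords

A: 6 bars × 4 beats = 24 beats; 1 beat/chord → 24 chords.
B: 5 bars × 4 beats = 20 beats; 5 beats/chord → 4 chords.
C: 16 bars × 5 beats = 80 beats; 8 beats/chord → 10 chords.
D: 4 bars × 4 beats = 16 beats; 0.5 beats/chord → 32 chords.
Total: 24 + 4 + 10 + 32 = 70.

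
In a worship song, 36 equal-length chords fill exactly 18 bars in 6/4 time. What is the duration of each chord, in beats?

18 bars × 6 beats/bar = 108 beats total.
108 beats ÷ 36 chords = 3 beats per chord.
(That is a dotted half note.)

3 beats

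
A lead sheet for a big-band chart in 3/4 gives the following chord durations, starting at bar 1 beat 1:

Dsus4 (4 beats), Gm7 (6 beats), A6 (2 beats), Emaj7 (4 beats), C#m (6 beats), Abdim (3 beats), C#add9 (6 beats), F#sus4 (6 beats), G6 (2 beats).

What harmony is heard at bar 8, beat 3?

Beat 3 of bar 8 is beat (8−1)×3 + 3 = 24 overall.
Running totals: Dsus4 ends at 4, Gm7 ends at 10, A6 ends at 12, Emaj7 ends at 16, C#m ends at 22, Abdim ends at 25.
Beat 24 falls within Abdim.

Abdim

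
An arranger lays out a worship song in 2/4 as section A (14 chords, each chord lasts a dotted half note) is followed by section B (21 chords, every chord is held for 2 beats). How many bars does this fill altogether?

42 bars

A: 14 × 3 = 42 beats = 21 bars.
B: 21 × 2 = 42 beats = 21 bars.
Total: 21 + 21 = 42 bars.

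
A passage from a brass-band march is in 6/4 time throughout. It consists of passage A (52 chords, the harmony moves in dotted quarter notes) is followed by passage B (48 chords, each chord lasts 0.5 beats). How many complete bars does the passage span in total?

A: 52 × 1.5 = 78 beats = 13 bars.
B: 48 × 0.5 = 24 beats = 4 bars.
Total: 13 + 4 = 17 bars.

17 bars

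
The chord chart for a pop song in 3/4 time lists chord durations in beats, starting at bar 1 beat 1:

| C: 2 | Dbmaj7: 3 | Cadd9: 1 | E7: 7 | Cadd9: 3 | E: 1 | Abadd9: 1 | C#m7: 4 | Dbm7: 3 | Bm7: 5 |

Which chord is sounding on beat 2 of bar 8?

Dbm7

Beat 2 of bar 8 is beat (8−1)×3 + 2 = 23 overall.
Running totals: C ends at 2, Dbmaj7 ends at 5, Cadd9 ends at 6, E7 ends at 13, Cadd9 ends at 16, E ends at 17, Abadd9 ends at 18, C#m7 ends at 22, Dbm7 ends at 25.
Beat 23 falls within Dbm7.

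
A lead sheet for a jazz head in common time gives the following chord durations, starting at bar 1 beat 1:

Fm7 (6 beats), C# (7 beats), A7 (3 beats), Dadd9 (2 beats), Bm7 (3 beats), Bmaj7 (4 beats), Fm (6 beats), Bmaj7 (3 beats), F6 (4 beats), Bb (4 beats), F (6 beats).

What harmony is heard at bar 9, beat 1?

Bmaj7

Beat 1 of bar 9 is beat (9−1)×4 + 1 = 33 overall.
Running totals: Fm7 ends at 6, C# ends at 13, A7 ends at 16, Dadd9 ends at 18, Bm7 ends at 21, Bmaj7 ends at 25, Fm ends at 31, Bmaj7 ends at 34.
Beat 33 falls within Bmaj7.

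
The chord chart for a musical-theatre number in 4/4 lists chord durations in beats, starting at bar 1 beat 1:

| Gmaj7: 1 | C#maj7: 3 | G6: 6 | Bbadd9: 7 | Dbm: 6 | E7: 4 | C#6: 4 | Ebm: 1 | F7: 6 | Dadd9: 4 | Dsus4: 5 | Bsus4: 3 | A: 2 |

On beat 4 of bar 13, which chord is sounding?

Beat 4 of bar 13 is beat (13−1)×4 + 4 = 52 overall.
Running totals: Gmaj7 ends at 1, C#maj7 ends at 4, G6 ends at 10, Bbadd9 ends at 17, Dbm ends at 23, E7 ends at 27, C#6 ends at 31, Ebm ends at 32, F7 ends at 38, Dadd9 ends at 42, Dsus4 ends at 47, Bsus4 ends at 50, A ends at 52.
Beat 52 falls within A.

A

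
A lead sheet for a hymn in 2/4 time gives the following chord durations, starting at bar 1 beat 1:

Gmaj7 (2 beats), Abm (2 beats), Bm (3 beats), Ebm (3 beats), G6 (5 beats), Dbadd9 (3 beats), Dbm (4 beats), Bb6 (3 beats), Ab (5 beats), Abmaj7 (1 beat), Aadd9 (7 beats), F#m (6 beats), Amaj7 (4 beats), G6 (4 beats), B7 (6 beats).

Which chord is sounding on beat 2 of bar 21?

F#m

Beat 2 of bar 21 is beat (21−1)×2 + 2 = 42 overall.
Running totals: Gmaj7 ends at 2, Abm ends at 4, Bm ends at 7, Ebm ends at 10, G6 ends at 15, Dbadd9 ends at 18, Dbm ends at 22, Bb6 ends at 25, Ab ends at 30, Abmaj7 ends at 31, Aadd9 ends at 38, F#m ends at 44.
Beat 42 falls within F#m.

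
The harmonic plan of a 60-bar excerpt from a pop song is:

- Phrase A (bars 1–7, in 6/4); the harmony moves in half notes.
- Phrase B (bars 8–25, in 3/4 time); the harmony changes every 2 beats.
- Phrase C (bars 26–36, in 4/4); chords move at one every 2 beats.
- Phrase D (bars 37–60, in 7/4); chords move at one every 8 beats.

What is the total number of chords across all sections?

A: 7 bars × 6 beats = 42 beats; 2 beats/chord → 21 chords.
B: 18 bars × 3 beats = 54 beats; 2 beats/chord → 27 chords.
C: 11 bars × 4 beats = 44 beats; 2 beats/chord → 22 chords.
D: 24 bars × 7 beats = 168 beats; 8 beats/chord → 21 chords.
Total: 21 + 27 + 22 + 21 = 91.

91 chords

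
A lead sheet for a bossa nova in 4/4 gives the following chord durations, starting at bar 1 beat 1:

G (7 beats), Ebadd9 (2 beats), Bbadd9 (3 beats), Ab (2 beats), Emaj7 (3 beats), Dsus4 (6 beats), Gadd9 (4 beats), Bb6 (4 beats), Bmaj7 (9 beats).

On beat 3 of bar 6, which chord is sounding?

Dsus4

Beat 3 of bar 6 is beat (6−1)×4 + 3 = 23 overall.
Running totals: G ends at 7, Ebadd9 ends at 9, Bbadd9 ends at 12, Ab ends at 14, Emaj7 ends at 17, Dsus4 ends at 23.
Beat 23 falls within Dsus4.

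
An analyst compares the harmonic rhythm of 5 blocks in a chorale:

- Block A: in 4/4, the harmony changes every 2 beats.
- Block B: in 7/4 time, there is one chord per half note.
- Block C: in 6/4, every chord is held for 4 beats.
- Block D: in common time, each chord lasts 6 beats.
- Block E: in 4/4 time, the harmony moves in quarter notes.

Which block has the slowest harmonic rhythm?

A: 4/2 = 2 chords/bar.
B: 7/2 = 3.5 chords/bar.
C: 6/4 = 1.5 chords/bar.
D: 4/6 = 2/3 chords/bar.
E: 4/1 = 4 chords/bar.
Slowest is D at 2/3 chords/bar.

Block D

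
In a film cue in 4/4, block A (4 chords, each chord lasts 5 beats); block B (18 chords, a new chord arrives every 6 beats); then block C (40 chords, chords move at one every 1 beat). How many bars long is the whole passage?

A: 4 × 5 = 20 beats = 5 bars.
B: 18 × 6 = 108 beats = 27 bars.
C: 40 × 1 = 40 beats = 10 bars.
Total: 5 + 27 + 10 = 42 bars.

42 bars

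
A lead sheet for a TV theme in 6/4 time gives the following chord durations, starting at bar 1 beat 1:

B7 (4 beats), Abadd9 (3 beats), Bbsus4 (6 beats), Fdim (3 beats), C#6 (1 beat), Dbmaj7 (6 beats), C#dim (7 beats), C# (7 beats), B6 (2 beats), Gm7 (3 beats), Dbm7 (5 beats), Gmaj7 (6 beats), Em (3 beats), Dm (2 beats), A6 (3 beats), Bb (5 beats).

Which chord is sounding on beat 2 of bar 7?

B6

Beat 2 of bar 7 is beat (7−1)×6 + 2 = 38 overall.
Running totals: B7 ends at 4, Abadd9 ends at 7, Bbsus4 ends at 13, Fdim ends at 16, C#6 ends at 17, Dbmaj7 ends at 23, C#dim ends at 30, C# ends at 37, B6 ends at 39.
Beat 38 falls within B6.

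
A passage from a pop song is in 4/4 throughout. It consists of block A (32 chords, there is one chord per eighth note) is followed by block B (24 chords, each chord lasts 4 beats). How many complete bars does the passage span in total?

28 bars

A: 32 × 0.5 = 16 beats = 4 bars.
B: 24 × 4 = 96 beats = 24 bars.
Total: 4 + 24 = 28 bars.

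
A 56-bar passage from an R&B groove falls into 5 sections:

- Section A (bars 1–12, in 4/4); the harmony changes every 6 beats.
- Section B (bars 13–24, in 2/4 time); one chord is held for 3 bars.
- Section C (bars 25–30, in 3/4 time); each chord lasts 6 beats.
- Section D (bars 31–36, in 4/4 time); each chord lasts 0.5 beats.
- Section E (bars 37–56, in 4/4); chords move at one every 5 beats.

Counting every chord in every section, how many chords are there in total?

79 chords

A: 12 bars × 4 beats = 48 beats; 6 beats/chord → 8 chords.
B: 12 bars × 2 beats = 24 beats; 6 beats/chord → 4 chords.
C: 6 bars × 3 beats = 18 beats; 6 beats/chord → 3 chords.
D: 6 bars × 4 beats = 24 beats; 0.5 beats/chord → 48 chords.
E: 20 bars × 4 beats = 80 beats; 5 beats/chord → 16 chords.
Total: 8 + 4 + 3 + 48 + 16 = 79.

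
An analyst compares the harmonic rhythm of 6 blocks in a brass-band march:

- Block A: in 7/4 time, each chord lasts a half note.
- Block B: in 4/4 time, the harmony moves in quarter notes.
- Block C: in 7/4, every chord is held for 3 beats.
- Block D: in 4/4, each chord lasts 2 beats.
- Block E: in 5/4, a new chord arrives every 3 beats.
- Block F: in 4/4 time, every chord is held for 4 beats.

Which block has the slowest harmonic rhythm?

Block F

A: 7/2 = 3.5 chords/bar.
B: 4/1 = 4 chords/bar.
C: 7/3 = 7/3 chords/bar.
D: 4/2 = 2 chords/bar.
E: 5/3 = 5/3 chords/bar.
F: 4/4 = 1 chord/bar.
Slowest is F at 1 chords/bar.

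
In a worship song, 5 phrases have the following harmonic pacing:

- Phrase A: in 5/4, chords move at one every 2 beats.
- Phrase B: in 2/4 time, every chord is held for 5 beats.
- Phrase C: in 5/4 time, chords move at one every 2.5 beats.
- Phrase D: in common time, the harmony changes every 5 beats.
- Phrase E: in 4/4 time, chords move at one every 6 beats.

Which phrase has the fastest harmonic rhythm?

Phrase A

A: 5/2 = 2.5 chords/bar.
B: 2/5 = 0.4 chords/bar.
C: 5/2.5 = 2 chords/bar.
D: 4/5 = 0.8 chords/bar.
E: 4/6 = 2/3 chords/bar.
Fastest is A at 2.5 chords/bar.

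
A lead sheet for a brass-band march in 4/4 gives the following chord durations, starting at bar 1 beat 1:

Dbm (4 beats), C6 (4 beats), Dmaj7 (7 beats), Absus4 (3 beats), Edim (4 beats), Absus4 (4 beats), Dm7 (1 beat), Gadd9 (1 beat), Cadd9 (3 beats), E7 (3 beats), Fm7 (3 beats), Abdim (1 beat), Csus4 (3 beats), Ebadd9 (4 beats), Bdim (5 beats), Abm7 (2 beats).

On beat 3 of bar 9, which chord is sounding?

Beat 3 of bar 9 is beat (9−1)×4 + 3 = 35 overall.
Running totals: Dbm ends at 4, C6 ends at 8, Dmaj7 ends at 15, Absus4 ends at 18, Edim ends at 22, Absus4 ends at 26, Dm7 ends at 27, Gadd9 ends at 28, Cadd9 ends at 31, E7 ends at 34, Fm7 ends at 37.
Beat 35 falls within Fm7.

Fm7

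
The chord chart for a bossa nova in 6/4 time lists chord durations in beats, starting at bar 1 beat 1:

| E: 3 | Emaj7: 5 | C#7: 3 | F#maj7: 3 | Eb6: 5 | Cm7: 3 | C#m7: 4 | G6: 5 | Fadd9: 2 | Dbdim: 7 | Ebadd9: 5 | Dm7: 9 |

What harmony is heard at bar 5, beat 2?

Beat 2 of bar 5 is beat (5−1)×6 + 2 = 26 overall.
Running totals: E ends at 3, Emaj7 ends at 8, C#7 ends at 11, F#maj7 ends at 14, Eb6 ends at 19, Cm7 ends at 22, C#m7 ends at 26.
Beat 26 falls within C#m7.

C#m7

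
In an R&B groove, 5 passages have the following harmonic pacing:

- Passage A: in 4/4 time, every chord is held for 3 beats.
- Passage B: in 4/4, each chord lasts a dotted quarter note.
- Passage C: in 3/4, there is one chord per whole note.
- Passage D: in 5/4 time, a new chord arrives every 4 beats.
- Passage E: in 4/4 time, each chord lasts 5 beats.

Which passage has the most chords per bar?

A: 4 beats/bar ÷ 3 beats/chord = 4/3 chords/bar.
B: 4 beats/bar ÷ 1.5 beats/chord = 8/3 chords/bar.
C: 3 beats/bar ÷ 4 beats/chord = 0.75 chords/bar.
D: 5 beats/bar ÷ 4 beats/chord = 1.25 chords/bar.
E: 4 beats/bar ÷ 5 beats/chord = 0.8 chords/bar.
Fastest is B at 8/3 chords/bar.

Passage B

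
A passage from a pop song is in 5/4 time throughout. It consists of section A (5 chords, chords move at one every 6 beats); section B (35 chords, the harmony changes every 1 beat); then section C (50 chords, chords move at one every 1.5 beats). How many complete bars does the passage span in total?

28 bars

A: 5 × 6 = 30 beats = 6 bars.
B: 35 × 1 = 35 beats = 7 bars.
C: 50 × 1.5 = 75 beats = 15 bars.
Total: 6 + 7 + 15 = 28 bars.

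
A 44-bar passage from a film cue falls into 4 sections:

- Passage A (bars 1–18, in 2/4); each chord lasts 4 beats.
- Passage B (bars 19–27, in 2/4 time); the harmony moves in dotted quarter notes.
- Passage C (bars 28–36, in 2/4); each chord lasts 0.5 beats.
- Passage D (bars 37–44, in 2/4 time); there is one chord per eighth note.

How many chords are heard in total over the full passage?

89 chords

A has 36 beats and chords last 4 each, so 9 chords.
B has 18 beats and chords last 1.5 each, so 12 chords.
C has 18 beats and chords last 0.5 each, so 36 chords.
D has 16 beats and chords last 0.5 each, so 32 chords.
Total: 9 + 12 + 36 + 32 = 89.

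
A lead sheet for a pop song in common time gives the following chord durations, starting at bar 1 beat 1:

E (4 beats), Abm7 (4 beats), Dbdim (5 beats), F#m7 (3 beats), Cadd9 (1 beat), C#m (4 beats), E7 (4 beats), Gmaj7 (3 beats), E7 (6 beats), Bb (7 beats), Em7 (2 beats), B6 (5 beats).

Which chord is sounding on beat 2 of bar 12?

Beat 2 of bar 12 is beat (12−1)×4 + 2 = 46 overall.
Running totals: E ends at 4, Abm7 ends at 8, Dbdim ends at 13, F#m7 ends at 16, Cadd9 ends at 17, C#m ends at 21, E7 ends at 25, Gmaj7 ends at 28, E7 ends at 34, Bb ends at 41, Em7 ends at 43, B6 ends at 48.
Beat 46 falls within B6.

B6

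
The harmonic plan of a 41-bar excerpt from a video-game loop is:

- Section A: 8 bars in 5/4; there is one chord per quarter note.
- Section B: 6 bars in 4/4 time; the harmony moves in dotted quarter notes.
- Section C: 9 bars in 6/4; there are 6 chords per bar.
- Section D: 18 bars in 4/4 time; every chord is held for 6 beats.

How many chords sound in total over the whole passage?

A has 40 beats and chords last 1 each, so 40 chords.
B has 24 beats and chords last 1.5 each, so 16 chords.
C has 54 beats and chords last 1 each, so 54 chords.
D has 72 beats and chords last 6 each, so 12 chords.
Total: 40 + 16 + 54 + 12 = 122.

122 chords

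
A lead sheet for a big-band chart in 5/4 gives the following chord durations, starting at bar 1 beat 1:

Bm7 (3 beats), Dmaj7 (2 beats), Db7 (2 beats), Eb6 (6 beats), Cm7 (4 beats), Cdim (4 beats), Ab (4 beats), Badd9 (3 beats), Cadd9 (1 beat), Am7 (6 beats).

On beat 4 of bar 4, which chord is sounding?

Cdim

Beat 4 of bar 4 is beat (4−1)×5 + 4 = 19 overall.
Running totals: Bm7 ends at 3, Dmaj7 ends at 5, Db7 ends at 7, Eb6 ends at 13, Cm7 ends at 17, Cdim ends at 21.
Beat 19 falls within Cdim.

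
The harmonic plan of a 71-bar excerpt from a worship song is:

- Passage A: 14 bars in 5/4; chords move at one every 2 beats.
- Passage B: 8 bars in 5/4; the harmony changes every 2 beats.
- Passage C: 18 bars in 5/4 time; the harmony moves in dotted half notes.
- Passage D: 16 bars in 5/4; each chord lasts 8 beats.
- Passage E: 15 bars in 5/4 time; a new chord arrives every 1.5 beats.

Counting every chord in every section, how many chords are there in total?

145 chords

A: 14 bars × 5 beats = 70 beats; 2 beats/chord → 35 chords.
B: 8 bars × 5 beats = 40 beats; 2 beats/chord → 20 chords.
C: 18 bars × 5 beats = 90 beats; 3 beats/chord → 30 chords.
D: 16 bars × 5 beats = 80 beats; 8 beats/chord → 10 chords.
E: 15 bars × 5 beats = 75 beats; 1.5 beats/chord → 50 chords.
Total: 35 + 20 + 30 + 10 + 50 = 145.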